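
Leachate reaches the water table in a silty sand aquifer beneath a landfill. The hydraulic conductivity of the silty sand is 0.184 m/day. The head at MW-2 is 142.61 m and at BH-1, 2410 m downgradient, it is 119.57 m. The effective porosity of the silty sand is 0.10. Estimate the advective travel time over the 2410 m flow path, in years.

Hydraulic gradient i = (142.61 − 119.57) / 2410 = 23.04 / 2410 = 0.009560.
Darcy flux q = K · i = 0.1840 × 0.009560 = 0.001759 m/day.
Seepage velocity v = q / n_e = 0.001759 / 0.10 = 0.01759 m/day.
Travel time t = L / v = 2410 / 0.01759 = 1.370e+05 days = 375.1 years.

375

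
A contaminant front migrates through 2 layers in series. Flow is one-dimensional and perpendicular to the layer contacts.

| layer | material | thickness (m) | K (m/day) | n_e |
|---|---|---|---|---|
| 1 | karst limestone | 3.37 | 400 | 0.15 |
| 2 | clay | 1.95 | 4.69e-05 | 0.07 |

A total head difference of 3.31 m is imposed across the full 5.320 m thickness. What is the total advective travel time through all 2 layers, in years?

With flow normal to the layers, continuity requires the same specific discharge q through every layer.
Σ(b_i/K_i) = 3.37/400 + 1.95/4.69e-05 = 41578 d.
q = Δh / Σ(b_i/K_i) = 3.31 / 41578 = 7.961e-05 m/day.
In each layer the seepage velocity is v_i = q/n_i, so the layer transit time is t_i = b_i·n_i / q:
  layer 1 (karst limestone): t_1 = 3.37 × 0.15 / 7.961e-05 = 6350 d
  layer 2 (clay): t_2 = 1.95 × 0.07 / 7.961e-05 = 1715 d
Total t = Σ t_i = 8064 days = 22.08 years.

22.1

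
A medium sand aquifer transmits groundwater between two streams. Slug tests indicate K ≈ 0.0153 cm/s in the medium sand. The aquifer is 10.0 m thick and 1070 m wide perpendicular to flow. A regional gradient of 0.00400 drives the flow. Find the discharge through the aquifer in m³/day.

Convert K: 0.0153 cm/s × 864 = 13.22 m/day.
Cross-sectional area A = 1070 × 10.0 = 10700 m².
Hydraulic gradient i = 0.00400.
Darcy's law: Q = K · A · i = 13.22 × 10700 × 0.004000 = 565.8 m³/day.

566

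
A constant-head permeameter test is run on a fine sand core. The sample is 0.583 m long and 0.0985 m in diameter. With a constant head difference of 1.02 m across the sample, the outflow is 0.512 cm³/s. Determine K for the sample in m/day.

3.32

Cross-sectional area A = π·(d/2)² = π × (0.0985/2)² = 0.007620 m².
Convert discharge: 0.512 cm³/s = 5.120e-07 m³/s.
Darcy's law rearranged: K = Q·L / (A·Δh) = 5.120e-07 × 0.583 / (0.007620 × 1.02) = 3.840e-05 m/s = 3.318 m/day.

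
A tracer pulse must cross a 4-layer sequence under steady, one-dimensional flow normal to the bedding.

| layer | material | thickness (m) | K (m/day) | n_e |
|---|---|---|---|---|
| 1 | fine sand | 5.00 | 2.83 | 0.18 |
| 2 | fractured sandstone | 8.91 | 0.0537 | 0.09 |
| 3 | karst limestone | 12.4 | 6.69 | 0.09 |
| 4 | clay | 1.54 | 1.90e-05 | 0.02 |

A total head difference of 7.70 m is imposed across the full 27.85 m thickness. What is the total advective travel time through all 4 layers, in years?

With flow normal to the layers, continuity requires the same specific discharge q through every layer.
Σ(b_i/K_i) = 5.00/2.83 + 8.91/0.0537 + 12.4/6.69 + 1.54/1.90e-05 = 81222 d.
q = Δh / Σ(b_i/K_i) = 7.70 / 81222 = 9.480e-05 m/day.
In each layer the seepage velocity is v_i = q/n_i, so the layer transit time is t_i = b_i·n_i / q:
  layer 1 (fine sand): t_1 = 5.00 × 0.18 / 9.480e-05 = 9494 d
  layer 2 (fractured sandstone): t_2 = 8.91 × 0.09 / 9.480e-05 = 8459 d
  layer 3 (karst limestone): t_3 = 12.4 × 0.09 / 9.480e-05 = 11772 d
  layer 4 (clay): t_4 = 1.54 × 0.02 / 9.480e-05 = 324.9 d
Total t = Σ t_i = 30049 days = 82.27 years.

82.3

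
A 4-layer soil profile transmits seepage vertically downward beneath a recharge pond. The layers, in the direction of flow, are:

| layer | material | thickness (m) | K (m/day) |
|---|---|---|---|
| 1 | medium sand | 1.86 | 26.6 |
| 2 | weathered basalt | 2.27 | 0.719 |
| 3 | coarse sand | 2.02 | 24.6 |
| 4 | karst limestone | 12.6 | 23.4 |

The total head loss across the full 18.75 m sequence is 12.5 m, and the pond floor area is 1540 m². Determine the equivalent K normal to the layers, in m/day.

Flow is perpendicular to layering, so the layers act in series and the equivalent K is the thickness-weighted harmonic mean.
Total thickness L = 1.86 + 2.27 + 2.02 + 12.6 = 18.75 m.
Σ(b_i/K_i) = 1.86/26.6 + 2.27/0.719 + 2.02/24.6 + 12.6/23.4 = 3.848 d.
K_eq = L / Σ(b_i/K_i) = 18.75 / 3.848 = 4.873 m/day.

4.87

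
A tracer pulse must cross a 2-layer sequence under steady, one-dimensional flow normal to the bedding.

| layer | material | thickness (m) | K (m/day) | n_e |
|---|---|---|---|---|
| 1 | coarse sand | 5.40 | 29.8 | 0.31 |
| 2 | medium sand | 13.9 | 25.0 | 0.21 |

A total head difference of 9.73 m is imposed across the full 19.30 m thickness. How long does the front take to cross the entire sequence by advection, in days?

0.348

With flow normal to the layers, continuity requires the same specific discharge q through every layer.
Σ(b_i/K_i) = 5.40/29.8 + 13.9/25.0 = 0.7372 d.
q = Δh / Σ(b_i/K_i) = 9.73 / 0.7372 = 13.20 m/day.
In each layer the seepage velocity is v_i = q/n_i, so the layer transit time is t_i = b_i·n_i / q:
  layer 1 (coarse sand): t_1 = 5.40 × 0.31 / 13.20 = 0.1268 d
  layer 2 (medium sand): t_2 = 13.9 × 0.21 / 13.20 = 0.2212 d
Total t = Σ t_i = 0.3480 days.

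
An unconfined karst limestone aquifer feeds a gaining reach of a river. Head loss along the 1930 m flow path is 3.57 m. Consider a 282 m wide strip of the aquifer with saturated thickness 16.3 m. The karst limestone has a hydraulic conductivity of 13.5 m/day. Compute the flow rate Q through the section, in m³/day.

115

Cross-sectional area A = 282 × 16.3 = 4597 m².
Hydraulic gradient i = Δh / L = 3.57 / 1930 = 0.001850.
Darcy's law: Q = K · A · i = 13.50 × 4597 × 0.001850 = 114.8 m³/day.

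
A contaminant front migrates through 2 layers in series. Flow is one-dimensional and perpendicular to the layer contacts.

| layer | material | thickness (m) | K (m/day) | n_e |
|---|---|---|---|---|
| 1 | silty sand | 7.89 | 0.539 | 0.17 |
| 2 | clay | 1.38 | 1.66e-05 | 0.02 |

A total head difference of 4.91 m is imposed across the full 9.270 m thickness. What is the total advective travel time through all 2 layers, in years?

63.5

With flow normal to the layers, continuity requires the same specific discharge q through every layer.
Σ(b_i/K_i) = 7.89/0.539 + 1.38/1.66e-05 = 83147 d.
q = Δh / Σ(b_i/K_i) = 4.91 / 83147 = 5.905e-05 m/day.
In each layer the seepage velocity is v_i = q/n_i, so the layer transit time is t_i = b_i·n_i / q:
  layer 1 (silty sand): t_1 = 7.89 × 0.17 / 5.905e-05 = 22714 d
  layer 2 (clay): t_2 = 1.38 × 0.02 / 5.905e-05 = 467.4 d
Total t = Σ t_i = 23181 days = 63.47 years.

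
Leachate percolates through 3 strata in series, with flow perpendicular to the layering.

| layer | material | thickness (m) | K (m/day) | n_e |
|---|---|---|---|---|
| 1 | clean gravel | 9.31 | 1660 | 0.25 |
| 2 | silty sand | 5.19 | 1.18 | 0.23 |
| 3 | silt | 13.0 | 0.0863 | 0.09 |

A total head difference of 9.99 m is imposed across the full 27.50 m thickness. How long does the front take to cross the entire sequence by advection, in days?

With flow normal to the layers, continuity requires the same specific discharge q through every layer.
Σ(b_i/K_i) = 9.31/1660 + 5.19/1.18 + 13.0/0.0863 = 155.0 d.
q = Δh / Σ(b_i/K_i) = 9.99 / 155.0 = 0.06443 m/day.
In each layer the seepage velocity is v_i = q/n_i, so the layer transit time is t_i = b_i·n_i / q:
  layer 1 (clean gravel): t_1 = 9.31 × 0.25 / 0.06443 = 36.12 d
  layer 2 (silty sand): t_2 = 5.19 × 0.23 / 0.06443 = 18.53 d
  layer 3 (silt): t_3 = 13.0 × 0.09 / 0.06443 = 18.16 d
Total t = Σ t_i = 72.81 days.

72.8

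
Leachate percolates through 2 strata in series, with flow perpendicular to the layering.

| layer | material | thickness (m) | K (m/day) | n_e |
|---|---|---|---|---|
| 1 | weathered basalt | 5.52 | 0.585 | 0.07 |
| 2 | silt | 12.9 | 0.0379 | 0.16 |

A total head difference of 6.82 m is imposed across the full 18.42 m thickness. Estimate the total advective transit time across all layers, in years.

0.344

With flow normal to the layers, continuity requires the same specific discharge q through every layer.
Σ(b_i/K_i) = 5.52/0.585 + 12.9/0.0379 = 349.8 d.
q = Δh / Σ(b_i/K_i) = 6.82 / 349.8 = 0.01950 m/day.
In each layer the seepage velocity is v_i = q/n_i, so the layer transit time is t_i = b_i·n_i / q:
  layer 1 (weathered basalt): t_1 = 5.52 × 0.07 / 0.01950 = 19.82 d
  layer 2 (silt): t_2 = 12.9 × 0.16 / 0.01950 = 105.9 d
Total t = Σ t_i = 125.7 days = 0.3441 years.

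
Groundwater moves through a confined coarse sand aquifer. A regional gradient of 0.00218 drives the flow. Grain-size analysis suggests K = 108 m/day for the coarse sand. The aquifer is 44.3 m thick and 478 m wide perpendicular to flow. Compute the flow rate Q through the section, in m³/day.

Cross-sectional area A = 478 × 44.3 = 21175 m².
Hydraulic gradient i = 0.00218.
Darcy's law: Q = K · A · i = 108.0 × 21175 × 0.002180 = 4986 m³/day.

4990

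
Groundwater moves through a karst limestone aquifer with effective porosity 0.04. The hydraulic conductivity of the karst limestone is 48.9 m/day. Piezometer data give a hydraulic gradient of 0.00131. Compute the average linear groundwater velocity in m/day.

Hydraulic gradient i = 0.00131.
Darcy flux q = K · i = 48.90 × 0.001310 = 0.06406 m/day.
Seepage velocity v = q / n_e = 0.06406 / 0.04 = 1.601 m/day.

1.60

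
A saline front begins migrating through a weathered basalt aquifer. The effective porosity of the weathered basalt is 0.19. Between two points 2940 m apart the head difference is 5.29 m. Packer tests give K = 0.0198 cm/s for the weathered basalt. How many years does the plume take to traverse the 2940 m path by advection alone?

Convert K: 0.0198 cm/s × 864 = 17.11 m/day.
Hydraulic gradient i = Δh / L = 5.29 / 2940 = 0.001799.
Darcy flux q = K · i = 17.11 × 0.001799 = 0.03078 m/day.
Seepage velocity v = q / n_e = 0.03078 / 0.19 = 0.1620 m/day.
Travel time t = L / v = 2940 / 0.1620 = 18147 days = 49.68 years.

49.7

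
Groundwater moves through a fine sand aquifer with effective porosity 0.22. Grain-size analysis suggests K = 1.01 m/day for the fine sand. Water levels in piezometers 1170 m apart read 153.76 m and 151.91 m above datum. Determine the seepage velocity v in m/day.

Hydraulic gradient i = (153.76 − 151.91) / 1170 = 1.85 / 1170 = 0.001581.
Darcy flux q = K · i = 1.010 × 0.001581 = 0.001597 m/day.
Seepage velocity v = q / n_e = 0.001597 / 0.22 = 0.007259 m/day.

0.00726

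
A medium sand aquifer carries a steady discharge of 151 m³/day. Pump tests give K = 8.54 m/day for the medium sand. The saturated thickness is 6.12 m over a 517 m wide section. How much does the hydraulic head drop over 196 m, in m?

Cross-sectional area A = 517 × 6.12 = 3164 m².
From Q = K·A·i, i = Q / (K·A) = 151 / (8.540 × 3164) = 0.005588.
Head loss Δh = i · L = 0.005588 × 196 = 1.095 m.

1.10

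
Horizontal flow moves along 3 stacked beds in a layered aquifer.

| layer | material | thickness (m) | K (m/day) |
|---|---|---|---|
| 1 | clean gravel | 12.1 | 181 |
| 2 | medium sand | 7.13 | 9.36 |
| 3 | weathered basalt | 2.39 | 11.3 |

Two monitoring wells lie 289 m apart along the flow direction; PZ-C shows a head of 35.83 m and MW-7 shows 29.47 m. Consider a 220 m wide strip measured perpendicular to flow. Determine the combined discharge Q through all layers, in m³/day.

Flow is parallel to layering, so each bed carries its own Darcy discharge and the transmissivities add.
Σ(K_i·b_i) = 181×12.1 + 9.36×7.13 + 11.3×2.39 = 2284 m²/day.
Hydraulic gradient i = (35.83 − 29.47) / 289 = 6.36 / 289 = 0.02201.
Q = Σ(K_i·b_i) · W · i = 2284 × 220 × 0.02201 = 11057 m³/day.

11100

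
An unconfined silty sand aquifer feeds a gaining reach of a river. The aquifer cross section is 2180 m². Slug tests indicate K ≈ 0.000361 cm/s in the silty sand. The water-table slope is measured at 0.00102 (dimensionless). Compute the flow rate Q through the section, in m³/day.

Convert K: 0.000361 cm/s × 864 = 0.3119 m/day.
Hydraulic gradient i = 0.00102.
Darcy's law: Q = K · A · i = 0.3119 × 2180 × 0.001020 = 0.6935 m³/day.

0.694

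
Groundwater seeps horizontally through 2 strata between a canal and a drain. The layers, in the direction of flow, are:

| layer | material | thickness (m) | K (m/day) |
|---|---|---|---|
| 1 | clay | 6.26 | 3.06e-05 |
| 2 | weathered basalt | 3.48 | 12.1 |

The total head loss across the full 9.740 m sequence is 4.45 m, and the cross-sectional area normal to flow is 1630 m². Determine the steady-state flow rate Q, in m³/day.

0.0355

Flow is perpendicular to layering, so the layers act in series and the equivalent K is the thickness-weighted harmonic mean.
Total thickness L = 6.26 + 3.48 = 9.740 m.
Σ(b_i/K_i) = 6.26/3.06e-05 + 3.48/12.1 = 2.046e+05 d.
K_eq = L / Σ(b_i/K_i) = 9.740 / 2.046e+05 = 4.761e-05 m/day.
Q = K_eq · A · (Δh/L) = 4.761e-05 × 1630 × (4.45/9.740) = 0.03546 m³/day.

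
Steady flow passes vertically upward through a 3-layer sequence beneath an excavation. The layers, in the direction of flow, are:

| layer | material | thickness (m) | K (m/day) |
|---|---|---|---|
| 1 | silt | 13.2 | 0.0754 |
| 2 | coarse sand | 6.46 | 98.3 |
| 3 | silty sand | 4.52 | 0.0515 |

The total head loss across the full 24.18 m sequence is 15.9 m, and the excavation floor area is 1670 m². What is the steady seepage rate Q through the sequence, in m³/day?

Flow is perpendicular to layering, so the layers act in series and the equivalent K is the thickness-weighted harmonic mean.
Total thickness L = 13.2 + 6.46 + 4.52 = 24.18 m.
Σ(b_i/K_i) = 13.2/0.0754 + 6.46/98.3 + 4.52/0.0515 = 262.9 d.
K_eq = L / Σ(b_i/K_i) = 24.18 / 262.9 = 0.09197 m/day.
Q = K_eq · A · (Δh/L) = 0.09197 × 1670 × (15.9/24.18) = 101.0 m³/day.

101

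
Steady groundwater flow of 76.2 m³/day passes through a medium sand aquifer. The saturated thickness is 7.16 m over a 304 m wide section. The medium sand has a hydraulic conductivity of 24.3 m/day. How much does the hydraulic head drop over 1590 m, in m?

2.29

Cross-sectional area A = 304 × 7.16 = 2177 m².
From Q = K·A·i, i = Q / (K·A) = 76.2 / (24.30 × 2177) = 0.001441.
Head loss Δh = i · L = 0.001441 × 1590 = 2.291 m.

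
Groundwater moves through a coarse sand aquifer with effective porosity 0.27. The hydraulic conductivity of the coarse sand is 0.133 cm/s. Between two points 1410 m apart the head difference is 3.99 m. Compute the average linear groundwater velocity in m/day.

1.20

Convert K: 0.133 cm/s × 864 = 114.9 m/day.
Hydraulic gradient i = Δh / L = 3.99 / 1410 = 0.002830.
Darcy flux q = K · i = 114.9 × 0.002830 = 0.3252 m/day.
Seepage velocity v = q / n_e = 0.3252 / 0.27 = 1.204 m/day.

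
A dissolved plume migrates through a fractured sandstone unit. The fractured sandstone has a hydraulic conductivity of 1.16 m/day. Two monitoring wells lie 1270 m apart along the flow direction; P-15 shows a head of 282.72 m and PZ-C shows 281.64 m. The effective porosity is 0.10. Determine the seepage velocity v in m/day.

Hydraulic gradient i = (282.72 − 281.64) / 1270 = 1.08 / 1270 = 0.0008504.
Darcy flux q = K · i = 1.160 × 0.0008504 = 0.0009865 m/day.
Seepage velocity v = q / n_e = 0.0009865 / 0.10 = 0.009865 m/day.

0.00986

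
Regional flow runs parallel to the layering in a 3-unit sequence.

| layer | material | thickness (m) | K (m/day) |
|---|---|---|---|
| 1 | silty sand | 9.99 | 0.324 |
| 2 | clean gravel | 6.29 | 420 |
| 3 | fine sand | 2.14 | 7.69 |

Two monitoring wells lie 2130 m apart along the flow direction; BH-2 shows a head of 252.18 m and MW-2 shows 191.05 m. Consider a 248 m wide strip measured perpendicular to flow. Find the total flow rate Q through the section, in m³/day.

18900

Flow is parallel to layering, so each bed carries its own Darcy discharge and the transmissivities add.
Σ(K_i·b_i) = 0.324×9.99 + 420×6.29 + 7.69×2.14 = 2661 m²/day.
Hydraulic gradient i = (252.18 − 191.05) / 2130 = 61.13 / 2130 = 0.02870.
Q = Σ(K_i·b_i) · W · i = 2661 × 248 × 0.02870 = 18943 m³/day.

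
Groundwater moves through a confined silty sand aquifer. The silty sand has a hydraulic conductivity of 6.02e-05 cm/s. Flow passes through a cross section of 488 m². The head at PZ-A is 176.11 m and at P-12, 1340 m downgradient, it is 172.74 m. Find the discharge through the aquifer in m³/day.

0.0638

Convert K: 6.02e-05 cm/s × 864 = 0.05201 m/day.
Hydraulic gradient i = (176.11 − 172.74) / 1340 = 3.37 / 1340 = 0.002515.
Darcy's law: Q = K · A · i = 0.05201 × 488.0 × 0.002515 = 0.06383 m³/day.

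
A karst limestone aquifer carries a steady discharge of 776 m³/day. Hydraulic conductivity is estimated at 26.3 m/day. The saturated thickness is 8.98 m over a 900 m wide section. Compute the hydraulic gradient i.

0.00365

Cross-sectional area A = 900 × 8.98 = 8082 m².
From Q = K·A·i, i = Q / (K·A) = 776 / (26.30 × 8082) = 0.003651.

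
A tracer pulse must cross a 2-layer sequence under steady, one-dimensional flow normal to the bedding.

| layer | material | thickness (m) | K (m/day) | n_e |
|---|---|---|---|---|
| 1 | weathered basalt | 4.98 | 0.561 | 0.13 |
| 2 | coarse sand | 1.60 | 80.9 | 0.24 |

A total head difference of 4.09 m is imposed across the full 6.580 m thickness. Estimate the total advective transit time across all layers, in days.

2.24

With flow normal to the layers, continuity requires the same specific discharge q through every layer.
Σ(b_i/K_i) = 4.98/0.561 + 1.60/80.9 = 8.897 d.
q = Δh / Σ(b_i/K_i) = 4.09 / 8.897 = 0.4597 m/day.
In each layer the seepage velocity is v_i = q/n_i, so the layer transit time is t_i = b_i·n_i / q:
  layer 1 (weathered basalt): t_1 = 4.98 × 0.13 / 0.4597 = 1.408 d
  layer 2 (coarse sand): t_2 = 1.60 × 0.24 / 0.4597 = 0.8353 d
Total t = Σ t_i = 2.244 days.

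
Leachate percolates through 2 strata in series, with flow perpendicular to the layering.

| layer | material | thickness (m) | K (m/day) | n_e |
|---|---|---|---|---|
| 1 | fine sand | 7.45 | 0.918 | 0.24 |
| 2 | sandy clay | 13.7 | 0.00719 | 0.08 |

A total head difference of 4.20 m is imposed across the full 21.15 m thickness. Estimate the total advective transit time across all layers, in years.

3.60

With flow normal to the layers, continuity requires the same specific discharge q through every layer.
Σ(b_i/K_i) = 7.45/0.918 + 13.7/0.00719 = 1914 d.
q = Δh / Σ(b_i/K_i) = 4.20 / 1914 = 0.002195 m/day.
In each layer the seepage velocity is v_i = q/n_i, so the layer transit time is t_i = b_i·n_i / q:
  layer 1 (fine sand): t_1 = 7.45 × 0.24 / 0.002195 = 814.6 d
  layer 2 (sandy clay): t_2 = 13.7 × 0.08 / 0.002195 = 499.3 d
Total t = Σ t_i = 1314 days = 3.597 years.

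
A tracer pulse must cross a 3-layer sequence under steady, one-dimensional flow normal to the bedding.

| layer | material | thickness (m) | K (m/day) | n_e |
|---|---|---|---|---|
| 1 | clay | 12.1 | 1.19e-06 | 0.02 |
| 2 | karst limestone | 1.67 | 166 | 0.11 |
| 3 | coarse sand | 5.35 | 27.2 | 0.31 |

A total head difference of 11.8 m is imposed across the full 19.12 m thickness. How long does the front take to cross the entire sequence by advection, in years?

4920

With flow normal to the layers, continuity requires the same specific discharge q through every layer.
Σ(b_i/K_i) = 12.1/1.19e-06 + 1.67/166 + 5.35/27.2 = 1.017e+07 d.
q = Δh / Σ(b_i/K_i) = 11.8 / 1.017e+07 = 1.160e-06 m/day.
In each layer the seepage velocity is v_i = q/n_i, so the layer transit time is t_i = b_i·n_i / q:
  layer 1 (clay): t_1 = 12.1 × 0.02 / 1.160e-06 = 2.085e+05 d
  layer 2 (karst limestone): t_2 = 1.67 × 0.11 / 1.160e-06 = 1.583e+05 d
  layer 3 (coarse sand): t_3 = 5.35 × 0.31 / 1.160e-06 = 1.429e+06 d
Total t = Σ t_i = 1.796e+06 days = 4917 years.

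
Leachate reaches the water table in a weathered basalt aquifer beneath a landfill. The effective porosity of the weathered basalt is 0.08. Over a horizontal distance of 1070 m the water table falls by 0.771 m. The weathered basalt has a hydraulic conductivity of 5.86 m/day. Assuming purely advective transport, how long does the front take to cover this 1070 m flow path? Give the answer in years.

55.5

Hydraulic gradient i = Δh / L = 0.771 / 1070 = 0.0007206.
Darcy flux q = K · i = 5.860 × 0.0007206 = 0.004222 m/day.
Seepage velocity v = q / n_e = 0.004222 / 0.08 = 0.05278 m/day.
Travel time t = L / v = 1070 / 0.05278 = 20272 days = 55.50 years.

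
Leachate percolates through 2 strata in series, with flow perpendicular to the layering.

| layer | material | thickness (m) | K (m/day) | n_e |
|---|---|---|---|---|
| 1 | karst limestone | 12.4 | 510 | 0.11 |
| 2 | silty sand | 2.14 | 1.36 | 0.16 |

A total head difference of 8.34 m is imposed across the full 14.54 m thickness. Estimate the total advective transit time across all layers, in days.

0.327

With flow normal to the layers, continuity requires the same specific discharge q through every layer.
Σ(b_i/K_i) = 12.4/510 + 2.14/1.36 = 1.598 d.
q = Δh / Σ(b_i/K_i) = 8.34 / 1.598 = 5.220 m/day.
In each layer the seepage velocity is v_i = q/n_i, so the layer transit time is t_i = b_i·n_i / q:
  layer 1 (karst limestone): t_1 = 12.4 × 0.11 / 5.220 = 0.2613 d
  layer 2 (silty sand): t_2 = 2.14 × 0.16 / 5.220 = 0.06560 d
Total t = Σ t_i = 0.3269 days.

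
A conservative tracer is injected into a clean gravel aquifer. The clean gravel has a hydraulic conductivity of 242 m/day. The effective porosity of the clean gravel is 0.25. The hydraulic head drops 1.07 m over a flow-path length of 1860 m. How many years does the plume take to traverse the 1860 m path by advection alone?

Hydraulic gradient i = Δh / L = 1.07 / 1860 = 0.0005753.
Darcy flux q = K · i = 242.0 × 0.0005753 = 0.1392 m/day.
Seepage velocity v = q / n_e = 0.1392 / 0.25 = 0.5569 m/day.
Travel time t = L / v = 1860 / 0.5569 = 3340 days = 9.145 years.

9.14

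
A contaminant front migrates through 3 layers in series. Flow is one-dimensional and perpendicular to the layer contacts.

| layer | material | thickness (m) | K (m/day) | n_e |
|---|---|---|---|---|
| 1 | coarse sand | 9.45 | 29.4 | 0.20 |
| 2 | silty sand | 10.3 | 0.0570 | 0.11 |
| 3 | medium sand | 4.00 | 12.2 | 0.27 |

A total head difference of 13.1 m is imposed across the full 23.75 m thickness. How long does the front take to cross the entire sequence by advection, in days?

With flow normal to the layers, continuity requires the same specific discharge q through every layer.
Σ(b_i/K_i) = 9.45/29.4 + 10.3/0.0570 + 4.00/12.2 = 181.4 d.
q = Δh / Σ(b_i/K_i) = 13.1 / 181.4 = 0.07224 m/day.
In each layer the seepage velocity is v_i = q/n_i, so the layer transit time is t_i = b_i·n_i / q:
  layer 1 (coarse sand): t_1 = 9.45 × 0.20 / 0.07224 = 26.16 d
  layer 2 (silty sand): t_2 = 10.3 × 0.11 / 0.07224 = 15.68 d
  layer 3 (medium sand): t_3 = 4.00 × 0.27 / 0.07224 = 14.95 d
Total t = Σ t_i = 56.80 days.

56.8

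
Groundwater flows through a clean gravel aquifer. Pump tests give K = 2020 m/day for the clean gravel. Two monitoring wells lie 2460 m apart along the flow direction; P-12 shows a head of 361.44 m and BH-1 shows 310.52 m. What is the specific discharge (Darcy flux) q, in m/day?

Hydraulic gradient i = (361.44 − 310.52) / 2460 = 50.92 / 2460 = 0.02070.
Specific discharge q = K · i = 2020 × 0.02070 = 41.81 m/day.

41.8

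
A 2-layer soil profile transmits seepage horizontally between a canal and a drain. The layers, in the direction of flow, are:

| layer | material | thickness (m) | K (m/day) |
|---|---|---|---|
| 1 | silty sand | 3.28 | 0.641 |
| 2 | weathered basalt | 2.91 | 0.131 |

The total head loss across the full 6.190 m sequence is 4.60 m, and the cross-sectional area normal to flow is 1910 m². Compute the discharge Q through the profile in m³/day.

321

Flow is perpendicular to layering, so the layers act in series and the equivalent K is the thickness-weighted harmonic mean.
Total thickness L = 3.28 + 2.91 = 6.190 m.
Σ(b_i/K_i) = 3.28/0.641 + 2.91/0.131 = 27.33 d.
K_eq = L / Σ(b_i/K_i) = 6.190 / 27.33 = 0.2265 m/day.
Q = K_eq · A · (Δh/L) = 0.2265 × 1910 × (4.60/6.190) = 321.5 m³/day.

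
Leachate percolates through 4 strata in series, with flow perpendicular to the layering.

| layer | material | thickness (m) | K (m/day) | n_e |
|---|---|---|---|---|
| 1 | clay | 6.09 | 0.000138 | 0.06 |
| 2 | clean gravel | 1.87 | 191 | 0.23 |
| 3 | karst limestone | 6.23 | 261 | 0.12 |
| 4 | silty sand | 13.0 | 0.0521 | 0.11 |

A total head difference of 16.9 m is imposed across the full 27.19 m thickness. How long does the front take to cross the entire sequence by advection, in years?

21.4

With flow normal to the layers, continuity requires the same specific discharge q through every layer.
Σ(b_i/K_i) = 6.09/0.000138 + 1.87/191 + 6.23/261 + 13.0/0.0521 = 44380 d.
q = Δh / Σ(b_i/K_i) = 16.9 / 44380 = 0.0003808 m/day.
In each layer the seepage velocity is v_i = q/n_i, so the layer transit time is t_i = b_i·n_i / q:
  layer 1 (clay): t_1 = 6.09 × 0.06 / 0.0003808 = 959.6 d
  layer 2 (clean gravel): t_2 = 1.87 × 0.23 / 0.0003808 = 1129 d
  layer 3 (karst limestone): t_3 = 6.23 × 0.12 / 0.0003808 = 1963 d
  layer 4 (silty sand): t_4 = 13.0 × 0.11 / 0.0003808 = 3755 d
Total t = Σ t_i = 7807 days = 21.38 years.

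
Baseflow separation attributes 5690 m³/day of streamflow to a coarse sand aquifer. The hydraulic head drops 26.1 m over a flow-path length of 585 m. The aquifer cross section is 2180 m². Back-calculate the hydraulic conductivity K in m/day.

Hydraulic gradient i = Δh / L = 26.1 / 585 = 0.04462.
From Q = K·A·i, K = Q / (A·i) = 5690 / (2180 × 0.04462) = 58.50 m/day.

58.5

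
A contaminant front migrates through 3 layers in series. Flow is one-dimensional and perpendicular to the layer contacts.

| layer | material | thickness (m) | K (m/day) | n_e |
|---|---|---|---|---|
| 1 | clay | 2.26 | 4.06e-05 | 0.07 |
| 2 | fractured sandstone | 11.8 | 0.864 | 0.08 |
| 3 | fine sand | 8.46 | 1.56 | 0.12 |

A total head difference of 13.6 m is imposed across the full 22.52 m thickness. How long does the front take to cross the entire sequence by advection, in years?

With flow normal to the layers, continuity requires the same specific discharge q through every layer.
Σ(b_i/K_i) = 2.26/4.06e-05 + 11.8/0.864 + 8.46/1.56 = 55684 d.
q = Δh / Σ(b_i/K_i) = 13.6 / 55684 = 0.0002442 m/day.
In each layer the seepage velocity is v_i = q/n_i, so the layer transit time is t_i = b_i·n_i / q:
  layer 1 (clay): t_1 = 2.26 × 0.07 / 0.0002442 = 647.7 d
  layer 2 (fractured sandstone): t_2 = 11.8 × 0.08 / 0.0002442 = 3865 d
  layer 3 (fine sand): t_3 = 8.46 × 0.12 / 0.0002442 = 4157 d
Total t = Σ t_i = 8670 days = 23.74 years.

23.7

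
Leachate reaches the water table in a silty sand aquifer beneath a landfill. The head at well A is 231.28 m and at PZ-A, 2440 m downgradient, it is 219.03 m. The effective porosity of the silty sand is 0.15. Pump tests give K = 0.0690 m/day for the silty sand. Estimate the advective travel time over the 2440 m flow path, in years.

Hydraulic gradient i = (231.28 − 219.03) / 2440 = 12.25 / 2440 = 0.005020.
Darcy flux q = K · i = 0.06900 × 0.005020 = 0.0003464 m/day.
Seepage velocity v = q / n_e = 0.0003464 / 0.15 = 0.002309 m/day.
Travel time t = L / v = 2440 / 0.002309 = 1.057e+06 days = 2893 years.

2890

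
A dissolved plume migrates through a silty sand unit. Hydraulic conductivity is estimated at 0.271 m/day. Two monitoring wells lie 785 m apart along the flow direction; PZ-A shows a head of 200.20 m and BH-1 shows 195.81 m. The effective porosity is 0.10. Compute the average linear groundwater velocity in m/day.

0.0152

Hydraulic gradient i = (200.20 − 195.81) / 785 = 4.39 / 785 = 0.005592.
Darcy flux q = K · i = 0.2710 × 0.005592 = 0.001516 m/day.
Seepage velocity v = q / n_e = 0.001516 / 0.10 = 0.01516 m/day.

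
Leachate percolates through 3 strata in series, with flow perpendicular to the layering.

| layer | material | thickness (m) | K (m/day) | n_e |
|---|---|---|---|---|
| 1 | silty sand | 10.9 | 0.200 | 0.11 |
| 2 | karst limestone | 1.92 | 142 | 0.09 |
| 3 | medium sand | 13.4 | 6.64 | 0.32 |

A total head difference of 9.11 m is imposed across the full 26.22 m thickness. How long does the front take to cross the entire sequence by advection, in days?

With flow normal to the layers, continuity requires the same specific discharge q through every layer.
Σ(b_i/K_i) = 10.9/0.200 + 1.92/142 + 13.4/6.64 = 56.53 d.
q = Δh / Σ(b_i/K_i) = 9.11 / 56.53 = 0.1611 m/day.
In each layer the seepage velocity is v_i = q/n_i, so the layer transit time is t_i = b_i·n_i / q:
  layer 1 (silty sand): t_1 = 10.9 × 0.11 / 0.1611 = 7.440 d
  layer 2 (karst limestone): t_2 = 1.92 × 0.09 / 0.1611 = 1.072 d
  layer 3 (medium sand): t_3 = 13.4 × 0.32 / 0.1611 = 26.61 d
Total t = Σ t_i = 35.12 days.

35.1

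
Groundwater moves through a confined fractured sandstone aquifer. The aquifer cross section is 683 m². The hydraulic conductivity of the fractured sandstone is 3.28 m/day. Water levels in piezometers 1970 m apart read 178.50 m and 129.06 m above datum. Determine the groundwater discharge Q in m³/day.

56.2

Hydraulic gradient i = (178.50 − 129.06) / 1970 = 49.44 / 1970 = 0.02510.
Darcy's law: Q = K · A · i = 3.280 × 683.0 × 0.02510 = 56.22 m³/day.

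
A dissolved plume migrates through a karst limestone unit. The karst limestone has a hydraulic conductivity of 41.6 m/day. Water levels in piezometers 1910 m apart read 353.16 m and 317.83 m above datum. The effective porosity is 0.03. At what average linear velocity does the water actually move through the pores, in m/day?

Hydraulic gradient i = (353.16 − 317.83) / 1910 = 35.33 / 1910 = 0.01850.
Darcy flux q = K · i = 41.60 × 0.01850 = 0.7695 m/day.
Seepage velocity v = q / n_e = 0.7695 / 0.03 = 25.65 m/day.

25.6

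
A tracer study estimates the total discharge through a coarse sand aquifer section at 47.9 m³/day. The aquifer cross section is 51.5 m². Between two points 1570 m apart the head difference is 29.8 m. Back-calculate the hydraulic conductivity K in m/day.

49.0

Hydraulic gradient i = Δh / L = 29.8 / 1570 = 0.01898.
From Q = K·A·i, K = Q / (A·i) = 47.9 / (51.50 × 0.01898) = 49.00 m/day.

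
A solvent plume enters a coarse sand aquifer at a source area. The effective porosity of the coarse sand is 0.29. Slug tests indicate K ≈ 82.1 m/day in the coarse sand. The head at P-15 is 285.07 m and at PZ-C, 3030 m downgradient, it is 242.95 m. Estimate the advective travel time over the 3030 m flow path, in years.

Hydraulic gradient i = (285.07 − 242.95) / 3030 = 42.12 / 3030 = 0.01390.
Darcy flux q = K · i = 82.10 × 0.01390 = 1.141 m/day.
Seepage velocity v = q / n_e = 1.141 / 0.29 = 3.935 m/day.
Travel time t = L / v = 3030 / 3.935 = 769.9 days = 2.108 years.

2.11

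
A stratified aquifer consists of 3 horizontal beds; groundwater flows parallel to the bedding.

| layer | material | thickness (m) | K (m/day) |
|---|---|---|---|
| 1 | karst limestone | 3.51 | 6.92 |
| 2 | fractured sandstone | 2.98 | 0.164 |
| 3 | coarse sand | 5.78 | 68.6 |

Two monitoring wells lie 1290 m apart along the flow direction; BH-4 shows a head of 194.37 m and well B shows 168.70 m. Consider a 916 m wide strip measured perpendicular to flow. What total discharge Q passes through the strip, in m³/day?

Flow is parallel to layering, so each bed carries its own Darcy discharge and the transmissivities add.
Σ(K_i·b_i) = 6.92×3.51 + 0.164×2.98 + 68.6×5.78 = 421.3 m²/day.
Hydraulic gradient i = (194.37 − 168.70) / 1290 = 25.67 / 1290 = 0.01990.
Q = Σ(K_i·b_i) · W · i = 421.3 × 916 × 0.01990 = 7679 m³/day.

7680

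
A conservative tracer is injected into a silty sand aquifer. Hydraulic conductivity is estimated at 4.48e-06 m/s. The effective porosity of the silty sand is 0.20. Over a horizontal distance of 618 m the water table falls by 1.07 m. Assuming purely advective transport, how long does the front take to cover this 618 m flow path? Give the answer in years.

505

Convert K: 4.48e-06 m/s × 86400 = 0.3871 m/day.
Hydraulic gradient i = Δh / L = 1.07 / 618 = 0.001731.
Darcy flux q = K · i = 0.3871 × 0.001731 = 0.0006702 m/day.
Seepage velocity v = q / n_e = 0.0006702 / 0.20 = 0.003351 m/day.
Travel time t = L / v = 618 / 0.003351 = 1.844e+05 days = 504.9 years.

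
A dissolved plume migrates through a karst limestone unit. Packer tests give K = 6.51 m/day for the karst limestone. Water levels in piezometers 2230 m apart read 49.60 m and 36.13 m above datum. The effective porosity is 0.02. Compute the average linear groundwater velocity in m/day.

1.97

Hydraulic gradient i = (49.60 − 36.13) / 2230 = 13.47 / 2230 = 0.006040.
Darcy flux q = K · i = 6.510 × 0.006040 = 0.03932 m/day.
Seepage velocity v = q / n_e = 0.03932 / 0.02 = 1.966 m/day.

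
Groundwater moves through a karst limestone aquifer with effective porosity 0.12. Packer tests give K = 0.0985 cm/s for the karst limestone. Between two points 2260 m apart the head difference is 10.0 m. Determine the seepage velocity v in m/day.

3.14

Convert K: 0.0985 cm/s × 864 = 85.10 m/day.
Hydraulic gradient i = Δh / L = 10.0 / 2260 = 0.004425.
Darcy flux q = K · i = 85.10 × 0.004425 = 0.3766 m/day.
Seepage velocity v = q / n_e = 0.3766 / 0.12 = 3.138 m/day.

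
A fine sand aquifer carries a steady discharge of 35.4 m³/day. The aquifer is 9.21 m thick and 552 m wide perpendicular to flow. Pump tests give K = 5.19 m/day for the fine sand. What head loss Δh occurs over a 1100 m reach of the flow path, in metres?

Cross-sectional area A = 552 × 9.21 = 5084 m².
From Q = K·A·i, i = Q / (K·A) = 35.4 / (5.190 × 5084) = 0.001342.
Head loss Δh = i · L = 0.001342 × 1100 = 1.476 m.

1.48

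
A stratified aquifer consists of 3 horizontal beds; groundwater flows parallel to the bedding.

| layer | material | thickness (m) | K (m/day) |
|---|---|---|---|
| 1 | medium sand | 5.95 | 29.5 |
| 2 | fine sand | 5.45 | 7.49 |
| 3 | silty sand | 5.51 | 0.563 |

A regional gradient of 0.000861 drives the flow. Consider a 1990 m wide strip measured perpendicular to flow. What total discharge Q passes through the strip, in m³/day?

Flow is parallel to layering, so each bed carries its own Darcy discharge and the transmissivities add.
Σ(K_i·b_i) = 29.5×5.95 + 7.49×5.45 + 0.563×5.51 = 219.4 m²/day.
Hydraulic gradient i = 0.000861.
Q = Σ(K_i·b_i) · W · i = 219.4 × 1990 × 0.0008610 = 376.0 m³/day.

376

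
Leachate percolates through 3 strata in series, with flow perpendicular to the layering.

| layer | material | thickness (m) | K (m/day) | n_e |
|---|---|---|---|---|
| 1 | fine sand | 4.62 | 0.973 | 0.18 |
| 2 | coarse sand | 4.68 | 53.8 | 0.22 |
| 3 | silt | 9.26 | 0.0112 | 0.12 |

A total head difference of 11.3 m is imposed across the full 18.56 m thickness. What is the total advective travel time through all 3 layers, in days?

With flow normal to the layers, continuity requires the same specific discharge q through every layer.
Σ(b_i/K_i) = 4.62/0.973 + 4.68/53.8 + 9.26/0.0112 = 831.6 d.
q = Δh / Σ(b_i/K_i) = 11.3 / 831.6 = 0.01359 m/day.
In each layer the seepage velocity is v_i = q/n_i, so the layer transit time is t_i = b_i·n_i / q:
  layer 1 (fine sand): t_1 = 4.62 × 0.18 / 0.01359 = 61.20 d
  layer 2 (coarse sand): t_2 = 4.68 × 0.22 / 0.01359 = 75.77 d
  layer 3 (silt): t_3 = 9.26 × 0.12 / 0.01359 = 81.78 d
Total t = Σ t_i = 218.8 days.

219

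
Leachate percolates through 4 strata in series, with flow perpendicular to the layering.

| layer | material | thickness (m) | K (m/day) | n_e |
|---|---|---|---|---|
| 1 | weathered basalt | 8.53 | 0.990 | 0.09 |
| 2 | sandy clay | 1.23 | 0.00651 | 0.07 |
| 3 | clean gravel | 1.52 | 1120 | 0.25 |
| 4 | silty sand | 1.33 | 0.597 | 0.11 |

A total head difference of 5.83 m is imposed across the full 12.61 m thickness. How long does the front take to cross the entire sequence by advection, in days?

47.3

With flow normal to the layers, continuity requires the same specific discharge q through every layer.
Σ(b_i/K_i) = 8.53/0.990 + 1.23/0.00651 + 1.52/1120 + 1.33/0.597 = 199.8 d.
q = Δh / Σ(b_i/K_i) = 5.83 / 199.8 = 0.02918 m/day.
In each layer the seepage velocity is v_i = q/n_i, so the layer transit time is t_i = b_i·n_i / q:
  layer 1 (weathered basalt): t_1 = 8.53 × 0.09 / 0.02918 = 26.31 d
  layer 2 (sandy clay): t_2 = 1.23 × 0.07 / 0.02918 = 2.951 d
  layer 3 (clean gravel): t_3 = 1.52 × 0.25 / 0.02918 = 13.02 d
  layer 4 (silty sand): t_4 = 1.33 × 0.11 / 0.02918 = 5.013 d
Total t = Σ t_i = 47.29 days.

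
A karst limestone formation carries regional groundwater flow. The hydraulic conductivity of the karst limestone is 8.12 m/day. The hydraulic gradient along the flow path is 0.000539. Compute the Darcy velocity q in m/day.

Hydraulic gradient i = 0.000539.
Specific discharge q = K · i = 8.120 × 0.0005390 = 0.004377 m/day.

0.00438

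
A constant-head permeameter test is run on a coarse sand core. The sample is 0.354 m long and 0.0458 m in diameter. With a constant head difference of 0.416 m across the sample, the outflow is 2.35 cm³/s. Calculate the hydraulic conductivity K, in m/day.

105

Cross-sectional area A = π·(d/2)² = π × (0.0458/2)² = 0.001647 m².
Convert discharge: 2.35 cm³/s = 2.350e-06 m³/s.
Darcy's law rearranged: K = Q·L / (A·Δh) = 2.350e-06 × 0.354 / (0.001647 × 0.416) = 0.001214 m/s = 104.9 m/day.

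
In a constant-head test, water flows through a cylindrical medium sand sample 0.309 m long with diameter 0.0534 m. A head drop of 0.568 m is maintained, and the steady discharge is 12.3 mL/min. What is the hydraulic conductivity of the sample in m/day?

4.30

Cross-sectional area A = π·(d/2)² = π × (0.0534/2)² = 0.002240 m².
Convert discharge: 12.3 mL/min = 2.050e-07 m³/s.
Darcy's law rearranged: K = Q·L / (A·Δh) = 2.050e-07 × 0.309 / (0.002240 × 0.568) = 4.980e-05 m/s = 4.302 m/day.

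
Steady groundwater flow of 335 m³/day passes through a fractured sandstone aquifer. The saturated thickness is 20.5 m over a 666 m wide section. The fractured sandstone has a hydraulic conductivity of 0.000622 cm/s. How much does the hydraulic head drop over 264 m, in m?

Convert K: 0.000622 cm/s × 864 = 0.5374 m/day.
Cross-sectional area A = 666 × 20.5 = 13653 m².
From Q = K·A·i, i = Q / (K·A) = 335 / (0.5374 × 13653) = 0.04566.
Head loss Δh = i · L = 0.04566 × 264 = 12.05 m.

12.1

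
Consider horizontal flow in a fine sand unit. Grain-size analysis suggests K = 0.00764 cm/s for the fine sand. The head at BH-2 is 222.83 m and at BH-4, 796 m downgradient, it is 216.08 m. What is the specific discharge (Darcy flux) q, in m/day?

Convert K: 0.00764 cm/s × 864 = 6.601 m/day.
Hydraulic gradient i = (222.83 − 216.08) / 796 = 6.75 / 796 = 0.008480.
Specific discharge q = K · i = 6.601 × 0.008480 = 0.05598 m/day.

0.0560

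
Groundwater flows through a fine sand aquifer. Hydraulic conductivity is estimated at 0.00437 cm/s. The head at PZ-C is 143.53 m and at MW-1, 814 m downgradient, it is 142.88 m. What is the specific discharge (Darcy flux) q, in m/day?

Convert K: 0.00437 cm/s × 864 = 3.776 m/day.
Hydraulic gradient i = (143.53 − 142.88) / 814 = 0.65 / 814 = 0.0007985.
Specific discharge q = K · i = 3.776 × 0.0007985 = 0.003015 m/day.

0.00301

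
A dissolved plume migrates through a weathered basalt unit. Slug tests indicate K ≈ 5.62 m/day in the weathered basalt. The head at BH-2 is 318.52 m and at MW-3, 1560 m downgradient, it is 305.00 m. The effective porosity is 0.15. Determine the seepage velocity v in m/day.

0.325

Hydraulic gradient i = (318.52 − 305.00) / 1560 = 13.52 / 1560 = 0.008667.
Darcy flux q = K · i = 5.620 × 0.008667 = 0.04871 m/day.
Seepage velocity v = q / n_e = 0.04871 / 0.15 = 0.3247 m/day.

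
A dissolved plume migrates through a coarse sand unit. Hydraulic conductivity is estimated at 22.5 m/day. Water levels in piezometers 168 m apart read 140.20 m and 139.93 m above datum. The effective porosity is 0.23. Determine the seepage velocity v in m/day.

0.157

Hydraulic gradient i = (140.20 − 139.93) / 168 = 0.27 / 168 = 0.001607.
Darcy flux q = K · i = 22.50 × 0.001607 = 0.03616 m/day.
Seepage velocity v = q / n_e = 0.03616 / 0.23 = 0.1572 m/day.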